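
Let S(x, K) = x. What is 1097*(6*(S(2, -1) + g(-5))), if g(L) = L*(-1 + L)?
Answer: 210624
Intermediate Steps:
1097*(6*(S(2, -1) + g(-5))) = 1097*(6*(2 - 5*(-1 - 5))) = 1097*(6*(2 - 5*(-6))) = 1097*(6*(2 + 30)) = 1097*(6*32) = 1097*192 = 210624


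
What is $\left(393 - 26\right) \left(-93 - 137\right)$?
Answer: $-84410$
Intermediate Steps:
$\left(393 - 26\right) \left(-93 - 137\right) = 367 \left(-230\right) = -84410$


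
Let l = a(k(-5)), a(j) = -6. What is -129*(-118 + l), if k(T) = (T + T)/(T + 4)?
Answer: 15996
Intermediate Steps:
k(T) = 2*T/(4 + T) (k(T) = (2*T)/(4 + T) = 2*T/(4 + T))
l = -6
-129*(-118 + l) = -129*(-118 - 6) = -129*(-124) = 15996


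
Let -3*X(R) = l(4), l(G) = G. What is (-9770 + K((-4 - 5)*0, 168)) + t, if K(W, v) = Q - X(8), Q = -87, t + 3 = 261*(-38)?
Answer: -59330/3 ≈ -19777.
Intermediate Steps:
t = -9921 (t = -3 + 261*(-38) = -3 - 9918 = -9921)
X(R) = -4/3 (X(R) = -⅓*4 = -4/3)
K(W, v) = -257/3 (K(W, v) = -87 - 1*(-4/3) = -87 + 4/3 = -257/3)
(-9770 + K((-4 - 5)*0, 168)) + t = (-9770 - 257/3) - 9921 = -29567/3 - 9921 = -59330/3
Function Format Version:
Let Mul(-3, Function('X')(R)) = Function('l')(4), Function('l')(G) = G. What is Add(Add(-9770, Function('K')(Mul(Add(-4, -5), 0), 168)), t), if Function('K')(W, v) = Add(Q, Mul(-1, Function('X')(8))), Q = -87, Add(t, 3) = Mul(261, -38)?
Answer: Rational(-59330, 3) ≈ -19777.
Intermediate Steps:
t = -9921 (t = Add(-3, Mul(261, -38)) = Add(-3, -9918) = -9921)
Function('X')(R) = Rational(-4, 3) (Function('X')(R) = Mul(Rational(-1, 3), 4) = Rational(-4, 3))
Function('K')(W, v) = Rational(-257, 3) (Function('K')(W, v) = Add(-87, Mul(-1, Rational(-4, 3))) = Add(-87, Rational(4, 3)) = Rational(-257, 3))
Add(Add(-9770, Function('K')(Mul(Add(-4, -5), 0), 168)), t) = Add(Add(-9770, Rational(-257, 3)), -9921) = Add(Rational(-29567, 3), -9921) = Rational(-59330, 3)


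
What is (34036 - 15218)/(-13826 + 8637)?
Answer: -18818/5189 ≈ -3.6265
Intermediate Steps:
(34036 - 15218)/(-13826 + 8637) = 18818/(-5189) = 18818*(-1/5189) = -18818/5189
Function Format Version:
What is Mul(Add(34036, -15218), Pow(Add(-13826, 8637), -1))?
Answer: Rational(-18818, 5189) ≈ -3.6265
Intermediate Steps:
Mul(Add(34036, -15218), Pow(Add(-13826, 8637), -1)) = Mul(18818, Pow(-5189, -1)) = Mul(18818, Rational(-1, 5189)) = Rational(-18818, 5189)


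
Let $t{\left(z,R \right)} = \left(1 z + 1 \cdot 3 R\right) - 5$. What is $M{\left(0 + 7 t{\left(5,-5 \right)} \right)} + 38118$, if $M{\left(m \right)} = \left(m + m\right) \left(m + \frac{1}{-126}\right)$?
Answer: $\frac{180509}{3} \approx 60170.0$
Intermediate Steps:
$t{\left(z,R \right)} = -5 + z + 3 R$ ($t{\left(z,R \right)} = \left(z + 3 R\right) - 5 = -5 + z + 3 R$)
$M{\left(m \right)} = 2 m \left(- \frac{1}{126} + m\right)$ ($M{\left(m \right)} = 2 m \left(m - \frac{1}{126}\right) = 2 m \left(- \frac{1}{126} + m\right)$)
$M{\left(0 + 7 t{\left(5,-5 \right)} \right)} + 38118 = \frac{\left(0 + 7 \left(-5 + 5 + 3 \left(-5\right)\right)\right) \left(-1 + 126 \left(0 + 7 \left(-5 + 5 + 3 \left(-5\right)\right)\right)\right)}{63} + 38118 = \frac{\left(0 + 7 \left(-5 + 5 - 15\right)\right) \left(-1 + 126 \left(0 + 7 \left(-5 + 5 - 15\right)\right)\right)}{63} + 38118 = \frac{\left(0 + 7 \left(-15\right)\right) \left(-1 + 126 \left(0 + 7 \left(-15\right)\right)\right)}{63} + 38118 = \frac{\left(0 - 105\right) \left(-1 + 126 \left(0 - 105\right)\right)}{63} + 38118 = \frac{1}{63} \left(-105\right) \left(-1 + 126 \left(-105\right)\right) + 38118 = \frac{1}{63} \left(-105\right) \left(-1 - 13230\right) + 38118 = \frac{1}{63} \left(-105\right) \left(-13231\right) + 38118 = \frac{66155}{3} + 38118 = \frac{180509}{3}$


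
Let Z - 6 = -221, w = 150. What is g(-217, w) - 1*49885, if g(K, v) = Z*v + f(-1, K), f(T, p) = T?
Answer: -82136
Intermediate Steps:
Z = -215 (Z = 6 - 221 = -215)
g(K, v) = -1 - 215*v (g(K, v) = -215*v - 1 = -1 - 215*v)
g(-217, w) - 1*49885 = (-1 - 215*150) - 1*49885 = (-1 - 32250) - 49885 = -32251 - 49885 = -82136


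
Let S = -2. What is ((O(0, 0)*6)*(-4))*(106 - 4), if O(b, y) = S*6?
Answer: 29376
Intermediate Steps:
O(b, y) = -12 (O(b, y) = -2*6 = -12)
((O(0, 0)*6)*(-4))*(106 - 4) = (-12*6*(-4))*(106 - 4) = -72*(-4)*102 = 288*102 = 29376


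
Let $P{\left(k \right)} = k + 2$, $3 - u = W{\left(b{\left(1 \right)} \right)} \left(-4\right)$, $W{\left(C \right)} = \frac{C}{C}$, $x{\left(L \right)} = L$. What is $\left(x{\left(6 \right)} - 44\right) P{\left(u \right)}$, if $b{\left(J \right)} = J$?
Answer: $-342$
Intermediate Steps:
$W{\left(C \right)} = 1$
$u = 7$ ($u = 3 - 1 \left(-4\right) = 3 - -4 = 3 + 4 = 7$)
$P{\left(k \right)} = 2 + k$
$\left(x{\left(6 \right)} - 44\right) P{\left(u \right)} = \left(6 - 44\right) \left(2 + 7\right) = \left(-38\right) 9 = -342$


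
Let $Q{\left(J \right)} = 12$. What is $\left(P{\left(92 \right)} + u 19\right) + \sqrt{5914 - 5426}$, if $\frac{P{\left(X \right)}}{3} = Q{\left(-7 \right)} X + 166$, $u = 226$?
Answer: $8104 + 2 \sqrt{122} \approx 8126.1$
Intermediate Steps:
$P{\left(X \right)} = 498 + 36 X$ ($P{\left(X \right)} = 3 \left(12 X + 166\right) = 3 \left(166 + 12 X\right) = 498 + 36 X$)
$\left(P{\left(92 \right)} + u 19\right) + \sqrt{5914 - 5426} = \left(\left(498 + 36 \cdot 92\right) + 226 \cdot 19\right) + \sqrt{5914 - 5426} = \left(\left(498 + 3312\right) + 4294\right) + \sqrt{488} = \left(3810 + 4294\right) + 2 \sqrt{122} = 8104 + 2 \sqrt{122}$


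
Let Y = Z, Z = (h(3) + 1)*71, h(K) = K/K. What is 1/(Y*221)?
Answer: 1/31382 ≈ 3.1865e-5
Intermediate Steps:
h(K) = 1
Z = 142 (Z = (1 + 1)*71 = 2*71 = 142)
Y = 142
1/(Y*221) = 1/(142*221) = 1/31382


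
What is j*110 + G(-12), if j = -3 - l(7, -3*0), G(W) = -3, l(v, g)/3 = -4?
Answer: 987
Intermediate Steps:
l(v, g) = -12 (l(v, g) = 3*(-4) = -12)
j = 9 (j = -3 - 1*(-12) = -3 + 12 = 9)
j*110 + G(-12) = 9*110 - 3 = 990 - 3 = 987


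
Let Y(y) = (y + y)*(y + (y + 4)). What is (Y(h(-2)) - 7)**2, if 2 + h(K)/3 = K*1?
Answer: 223729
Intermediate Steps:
h(K) = -6 + 3*K (h(K) = -6 + 3*(K*1) = -6 + 3*K)
Y(y) = 2*y*(4 + 2*y) (Y(y) = (2*y)*(y + (4 + y)) = (2*y)*(4 + 2*y) = 2*y*(4 + 2*y))
(Y(h(-2)) - 7)**2 = (4*(-6 + 3*(-2))*(2 + (-6 + 3*(-2))) - 7)**2 = (4*(-6 - 6)*(2 + (-6 - 6)) - 7)**2 = (4*(-12)*(2 - 12) - 7)**2 = (4*(-12)*(-10) - 7)**2 = (480 - 7)**2 = 473**2 = 223729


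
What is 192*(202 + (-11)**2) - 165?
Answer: 61851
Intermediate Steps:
192*(202 + (-11)**2) - 165 = 192*(202 + 121) - 165 = 192*323 - 165 = 62016 - 165 = 61851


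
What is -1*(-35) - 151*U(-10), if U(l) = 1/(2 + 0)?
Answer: -81/2 ≈ -40.500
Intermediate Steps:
U(l) = ½ (U(l) = 1/2 = ½)
-1*(-35) - 151*U(-10) = -1*(-35) - 151*½ = 35 - 151/2 = -81/2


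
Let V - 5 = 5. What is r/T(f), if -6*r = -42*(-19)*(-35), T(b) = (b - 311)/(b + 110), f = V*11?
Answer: -1024100/201 ≈ -5095.0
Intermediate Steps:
V = 10 (V = 5 + 5 = 10)
f = 110 (f = 10*11 = 110)
T(b) = (-311 + b)/(110 + b)
r = 4655 (r = -(-42*(-19))*(-35)/6 = -133*(-35) = -1/6*(-27930) = 4655)
r/T(f) = 4655/(((-311 + 110)/(110 + 110))) = 4655/((-201/220)) = 4655/(((1/220)*(-201))) = 4655/(-201/220) = 4655*(-220/201) = -1024100/201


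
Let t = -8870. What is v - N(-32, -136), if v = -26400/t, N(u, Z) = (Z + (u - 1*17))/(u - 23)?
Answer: -3779/9757 ≈ -0.38731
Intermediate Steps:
N(u, Z) = (-17 + Z + u)/(-23 + u) (N(u, Z) = (Z + (u - 17))/(-23 + u) = (Z + (-17 + u))/(-23 + u) = (-17 + Z + u)/(-23 + u))
v = 2640/887 (v = -26400/(-8870) = -26400*(-1/8870) = 2640/887 ≈ 2.9763)
v - N(-32, -136) = 2640/887 - (-17 - 136 - 32)/(-23 - 32) = 2640/887 - (-185)/(-55) = 2640/887 - (-1)*(-185)/55 = 2640/887 - 1*37/11 = 2640/887 - 37/11 = -3779/9757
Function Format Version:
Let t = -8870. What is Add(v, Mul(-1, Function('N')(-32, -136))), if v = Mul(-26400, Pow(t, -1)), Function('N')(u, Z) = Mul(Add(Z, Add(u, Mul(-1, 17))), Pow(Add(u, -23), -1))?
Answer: Rational(-3779, 9757) ≈ -0.38731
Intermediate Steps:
Function('N')(u, Z) = Mul(Pow(Add(-23, u), -1), Add(-17, Z, u)) (Function('N')(u, Z) = Mul(Add(Z, Add(u, -17)), Pow(Add(-23, u), -1)) = Mul(Add(Z, Add(-17, u)), Pow(Add(-23, u), -1)) = Mul(Add(-17, Z, u), Pow(Add(-23, u), -1)) = Mul(Pow(Add(-23, u), -1), Add(-17, Z, u)))
v = Rational(2640, 887) (v = Mul(-26400, Pow(-8870, -1)) = Mul(-26400, Rational(-1, 8870)) = Rational(2640, 887) ≈ 2.9763)
Add(v, Mul(-1, Function('N')(-32, -136))) = Add(Rational(2640, 887), Mul(-1, Mul(Pow(Add(-23, -32), -1), Add(-17, -136, -32)))) = Add(Rational(2640, 887), Mul(-1, Mul(Pow(-55, -1), -185))) = Add(Rational(2640, 887), Mul(-1, Mul(Rational(-1, 55), -185))) = Add(Rational(2640, 887), Mul(-1, Rational(37, 11))) = Add(Rational(2640, 887), Rational(-37, 11)) = Rational(-3779, 9757)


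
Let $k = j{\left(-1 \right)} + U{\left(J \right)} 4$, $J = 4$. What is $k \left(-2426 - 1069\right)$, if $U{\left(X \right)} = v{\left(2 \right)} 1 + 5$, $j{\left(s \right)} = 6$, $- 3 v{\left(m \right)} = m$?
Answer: $-81550$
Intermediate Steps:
$v{\left(m \right)} = - \frac{m}{3}$
$U{\left(X \right)} = \frac{13}{3}$ ($U{\left(X \right)} = \left(- \frac{1}{3}\right) 2 \cdot 1 + 5 = \left(- \frac{2}{3}\right) 1 + 5 = - \frac{2}{3} + 5 = \frac{13}{3}$)
$k = \frac{70}{3}$ ($k = 6 + \frac{13}{3} \cdot 4 = 6 + \frac{52}{3} = \frac{70}{3} \approx 23.333$)
$k \left(-2426 - 1069\right) = \frac{70 \left(-2426 - 1069\right)}{3} = \frac{70}{3} \left(-3495\right) = -81550$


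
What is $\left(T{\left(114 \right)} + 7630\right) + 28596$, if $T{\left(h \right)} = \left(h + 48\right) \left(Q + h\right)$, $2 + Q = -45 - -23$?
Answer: $50806$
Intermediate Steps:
$Q = -24$ ($Q = -2 - 22 = -24$)
$T{\left(h \right)} = \left(-24 + h\right) \left(48 + h\right)$ ($T{\left(h \right)} = \left(h + 48\right) \left(-24 + h\right) = \left(48 + h\right) \left(-24 + h\right) = \left(-24 + h\right) \left(48 + h\right)$)
$\left(T{\left(114 \right)} + 7630\right) + 28596 = \left(\left(-1152 + 114^{2} + 24 \cdot 114\right) + 7630\right) + 28596 = \left(\left(-1152 + 12996 + 2736\right) + 7630\right) + 28596 = \left(14580 + 7630\right) + 28596 = 22210 + 28596 = 50806$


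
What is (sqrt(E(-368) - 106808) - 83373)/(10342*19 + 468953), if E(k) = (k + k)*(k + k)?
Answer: -27791/221817 + 2*sqrt(108722)/665451 ≈ -0.12430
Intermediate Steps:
E(k) = 4*k**2 (E(k) = (2*k)*(2*k) = 4*k**2)
(sqrt(E(-368) - 106808) - 83373)/(10342*19 + 468953) = (sqrt(4*(-368)**2 - 106808) - 83373)/(10342*19 + 468953) = (sqrt(4*135424 - 106808) - 83373)/(196498 + 468953) = (sqrt(541696 - 106808) - 83373)/665451 = (sqrt(434888) - 83373)*(1/665451) = (2*sqrt(108722) - 83373)*(1/665451) = (-83373 + 2*sqrt(108722))*(1/665451) = -27791/221817 + 2*sqrt(108722)/665451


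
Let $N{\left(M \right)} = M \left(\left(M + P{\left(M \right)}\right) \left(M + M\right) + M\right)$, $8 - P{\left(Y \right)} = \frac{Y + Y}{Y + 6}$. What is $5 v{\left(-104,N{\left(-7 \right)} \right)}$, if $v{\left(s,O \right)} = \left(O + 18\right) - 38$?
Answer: $-6225$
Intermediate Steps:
$P{\left(Y \right)} = 8 - \frac{2 Y}{6 + Y}$ ($P{\left(Y \right)} = 8 - \frac{Y + Y}{Y + 6} = 8 - \frac{2 Y}{6 + Y}$)
$N{\left(M \right)} = M \left(M + 2 M \left(M + \frac{6 \left(8 + M\right)}{6 + M}\right)\right)$ ($N{\left(M \right)} = M \left(\left(M + \frac{6 \left(8 + M\right)}{6 + M}\right) \left(M + M\right) + M\right) = M \left(\left(M + \frac{6 \left(8 + M\right)}{6 + M}\right) 2 M + M\right) = M \left(2 M \left(M + \frac{6 \left(8 + M\right)}{6 + M}\right) + M\right) = M \left(M + 2 M \left(M + \frac{6 \left(8 + M\right)}{6 + M}\right)\right)$)
$v{\left(s,O \right)} = -20 + O$ ($v{\left(s,O \right)} = \left(18 + O\right) - 38 = -20 + O$)
$5 v{\left(-104,N{\left(-7 \right)} \right)} = 5 \left(-20 + \frac{\left(-7\right)^{2} \left(102 + 2 \left(-7\right)^{2} + 25 \left(-7\right)\right)}{6 - 7}\right) = 5 \left(-20 + \frac{49 \left(102 + 2 \cdot 49 - 175\right)}{-1}\right) = 5 \left(-20 + 49 \left(-1\right) \left(102 + 98 - 175\right)\right) = 5 \left(-20 + 49 \left(-1\right) 25\right) = 5 \left(-20 - 1225\right) = 5 \left(-1245\right) = -6225$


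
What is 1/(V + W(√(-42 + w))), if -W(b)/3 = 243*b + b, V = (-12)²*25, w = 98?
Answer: -25/118376 - 61*√14/710256 ≈ -0.00053254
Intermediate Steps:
V = 3600 (V = 144*25 = 3600)
W(b) = -732*b (W(b) = -3*(243*b + b) = -732*b)
1/(V + W(√(-42 + w))) = 1/(3600 - 732*√(-42 + 98)) = 1/(3600 - 1464*√14)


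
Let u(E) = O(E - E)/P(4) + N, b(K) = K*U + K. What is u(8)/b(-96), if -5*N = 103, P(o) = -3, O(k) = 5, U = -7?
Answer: -167/4320 ≈ -0.038657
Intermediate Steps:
b(K) = -6*K (b(K) = K*(-7) + K = -7*K + K = -6*K)
N = -103/5 (N = -1/5*103 = -103/5 ≈ -20.600)
u(E) = -334/15 (u(E) = 5/(-3) - 103/5 = 5*(-1/3) - 103/5 = -5/3 - 103/5 = -334/15)
u(8)/b(-96) = -334/(15*((-6*(-96)))) = -334/15/576 = -334/15*1/576 = -167/4320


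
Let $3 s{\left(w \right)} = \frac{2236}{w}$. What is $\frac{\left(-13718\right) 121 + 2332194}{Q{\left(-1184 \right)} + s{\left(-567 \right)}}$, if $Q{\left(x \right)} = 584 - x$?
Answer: $\frac{285902379}{751283} \approx 380.55$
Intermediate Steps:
$s{\left(w \right)} = \frac{2236}{3 w}$ ($s{\left(w \right)} = \frac{2236 \frac{1}{w}}{3} = \frac{2236}{3 w}$)
$\frac{\left(-13718\right) 121 + 2332194}{Q{\left(-1184 \right)} + s{\left(-567 \right)}} = \frac{\left(-13718\right) 121 + 2332194}{\left(584 - -1184\right) + \frac{2236}{3 \left(-567\right)}} = \frac{-1659878 + 2332194}{\left(584 + 1184\right) + \frac{2236}{3} \left(- \frac{1}{567}\right)} = \frac{672316}{1768 - \frac{2236}{1701}} = \frac{672316}{\frac{3005132}{1701}} = 672316 \cdot \frac{1701}{3005132} = \frac{285902379}{751283}$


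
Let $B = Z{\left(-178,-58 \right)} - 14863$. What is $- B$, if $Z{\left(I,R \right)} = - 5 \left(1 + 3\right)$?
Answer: $14883$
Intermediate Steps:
$Z{\left(I,R \right)} = -20$ ($Z{\left(I,R \right)} = \left(-5\right) 4 = -20$)
$B = -14883$ ($B = -20 - 14863 = -14883$)
$- B = \left(-1\right) \left(-14883\right) = 14883$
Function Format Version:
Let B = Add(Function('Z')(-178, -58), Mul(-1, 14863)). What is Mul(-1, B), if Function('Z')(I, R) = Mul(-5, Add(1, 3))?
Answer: 14883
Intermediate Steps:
Function('Z')(I, R) = -20 (Function('Z')(I, R) = Mul(-5, 4) = -20)
B = -14883 (B = Add(-20, Mul(-1, 14863)) = Add(-20, -14863) = -14883)
Mul(-1, B) = Mul(-1, -14883) = 14883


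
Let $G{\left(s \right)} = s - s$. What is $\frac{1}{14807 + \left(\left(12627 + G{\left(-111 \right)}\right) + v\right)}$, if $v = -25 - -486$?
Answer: $\frac{1}{27895} \approx 3.5849 \cdot 10^{-5}$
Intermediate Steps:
$G{\left(s \right)} = 0$
$v = 461$ ($v = -25 + 486 = 461$)
$\frac{1}{14807 + \left(\left(12627 + G{\left(-111 \right)}\right) + v\right)} = \frac{1}{14807 + \left(\left(12627 + 0\right) + 461\right)} = \frac{1}{14807 + \left(12627 + 461\right)} = \frac{1}{14807 + 13088} = \frac{1}{27895}$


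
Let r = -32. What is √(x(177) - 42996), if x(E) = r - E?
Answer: I*√43205 ≈ 207.86*I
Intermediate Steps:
x(E) = -32 - E
√(x(177) - 42996) = √((-32 - 1*177) - 42996) = √((-32 - 177) - 42996) = √(-209 - 42996) = √(-43205) = I*√43205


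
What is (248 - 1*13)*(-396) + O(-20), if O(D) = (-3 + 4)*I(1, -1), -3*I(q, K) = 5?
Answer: -279185/3 ≈ -93062.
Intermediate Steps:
I(q, K) = -5/3 (I(q, K) = -⅓*5 = -5/3)
O(D) = -5/3 (O(D) = (-3 + 4)*(-5/3) = 1*(-5/3) = -5/3)
(248 - 1*13)*(-396) + O(-20) = (248 - 1*13)*(-396) - 5/3 = (248 - 13)*(-396) - 5/3 = 235*(-396) - 5/3 = -93060 - 5/3 = -279185/3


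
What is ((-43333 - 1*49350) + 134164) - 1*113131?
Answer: -71650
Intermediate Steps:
((-43333 - 1*49350) + 134164) - 1*113131 = ((-43333 - 49350) + 134164) - 113131 = (-92683 + 134164) - 113131 = 41481 - 113131 = -71650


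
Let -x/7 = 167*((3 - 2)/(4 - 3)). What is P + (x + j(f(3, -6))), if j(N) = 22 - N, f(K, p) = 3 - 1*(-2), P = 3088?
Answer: 1936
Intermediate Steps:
f(K, p) = 5 (f(K, p) = 3 + 2 = 5)
x = -1169 (x = -1169*(3 - 2)/(4 - 3) = -1169*1/1 = -1169*1*1 = -1169 ≈ -1169.0)
P + (x + j(f(3, -6))) = 3088 + (-1169 + (22 - 1*5)) = 3088 + (-1169 + (22 - 5)) = 3088 + (-1169 + 17) = 3088 - 1152 = 1936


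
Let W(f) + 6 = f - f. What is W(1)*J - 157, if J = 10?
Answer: -217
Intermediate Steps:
W(f) = -6 (W(f) = -6 + (f - f) = -6 + 0 = -6)
W(1)*J - 157 = -6*10 - 157 = -60 - 157 = -217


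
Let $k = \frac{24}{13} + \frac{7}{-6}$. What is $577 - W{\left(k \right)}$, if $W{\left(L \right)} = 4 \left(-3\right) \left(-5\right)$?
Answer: $517$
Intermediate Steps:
$k = \frac{53}{78}$ ($k = 24 \cdot \frac{1}{13} + 7 \left(- \frac{1}{6}\right) = \frac{24}{13} - \frac{7}{6} = \frac{53}{78} \approx 0.67949$)
$W{\left(L \right)} = 60$ ($W{\left(L \right)} = \left(-12\right) \left(-5\right) = 60$)
$577 - W{\left(k \right)} = 577 - 60 = 517$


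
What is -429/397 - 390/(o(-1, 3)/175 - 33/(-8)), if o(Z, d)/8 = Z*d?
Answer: -73052369/738817 ≈ -98.877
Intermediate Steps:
o(Z, d) = 8*Z*d (o(Z, d) = 8*(Z*d) = 8*Z*d)
-429/397 - 390/(o(-1, 3)/175 - 33/(-8)) = -429/397 - 390/((8*(-1)*3)/175 - 33/(-8)) = -429*1/397 - 390/(-24*1/175 - 33*(-⅛)) = -429/397 - 390/(-24/175 + 33/8) = -429/397 - 390/5583/1400 = -429/397 - 390*1400/5583 = -429/397 - 182000/1861 = -73052369/738817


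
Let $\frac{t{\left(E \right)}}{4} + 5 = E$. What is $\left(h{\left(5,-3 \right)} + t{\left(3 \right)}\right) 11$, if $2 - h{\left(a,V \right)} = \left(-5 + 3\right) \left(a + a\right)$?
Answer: $154$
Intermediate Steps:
$h{\left(a,V \right)} = 2 + 4 a$ ($h{\left(a,V \right)} = 2 - \left(-5 + 3\right) \left(a + a\right) = 2 - - 2 \cdot 2 a = 2 - - 4 a = 2 + 4 a$)
$t{\left(E \right)} = -20 + 4 E$
$\left(h{\left(5,-3 \right)} + t{\left(3 \right)}\right) 11 = \left(\left(2 + 4 \cdot 5\right) + \left(-20 + 4 \cdot 3\right)\right) 11 = \left(\left(2 + 20\right) + \left(-20 + 12\right)\right) 11 = \left(22 - 8\right) 11 = 14 \cdot 11 = 154$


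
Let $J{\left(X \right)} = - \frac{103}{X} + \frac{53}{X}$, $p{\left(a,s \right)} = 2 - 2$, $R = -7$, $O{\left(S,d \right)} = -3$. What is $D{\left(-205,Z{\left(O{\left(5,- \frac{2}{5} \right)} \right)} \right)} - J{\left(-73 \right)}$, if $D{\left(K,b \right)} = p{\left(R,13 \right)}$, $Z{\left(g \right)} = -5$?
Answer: $- \frac{50}{73} \approx -0.68493$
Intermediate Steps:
$p{\left(a,s \right)} = 0$
$J{\left(X \right)} = - \frac{50}{X}$
$D{\left(K,b \right)} = 0$
$D{\left(-205,Z{\left(O{\left(5,- \frac{2}{5} \right)} \right)} \right)} - J{\left(-73 \right)} = 0 - - \frac{50}{-73} = 0 - \left(-50\right) \left(- \frac{1}{73}\right) = 0 - \frac{50}{73} = - \frac{50}{73}$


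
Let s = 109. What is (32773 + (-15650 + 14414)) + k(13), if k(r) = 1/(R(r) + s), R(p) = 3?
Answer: 3532145/112 ≈ 31537.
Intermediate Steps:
k(r) = 1/112 (k(r) = 1/(3 + 109) = 1/112)
(32773 + (-15650 + 14414)) + k(13) = (32773 + (-15650 + 14414)) + 1/112 = (32773 - 1236) + 1/112 = 31537 + 1/112 = 3532145/112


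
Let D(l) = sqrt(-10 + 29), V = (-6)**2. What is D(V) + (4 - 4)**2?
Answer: sqrt(19) ≈ 4.3589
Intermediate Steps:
V = 36
D(l) = sqrt(19)
D(V) + (4 - 4)**2 = sqrt(19) + (4 - 4)**2 = sqrt(19) + 0**2 = sqrt(19) + 0 = sqrt(19)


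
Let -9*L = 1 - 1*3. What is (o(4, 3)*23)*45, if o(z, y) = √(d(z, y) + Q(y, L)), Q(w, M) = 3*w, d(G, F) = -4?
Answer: 1035*√5 ≈ 2314.3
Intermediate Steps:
L = 2/9 (L = -(1 - 1*3)/9 = -(1 - 3)/9 = -⅑*(-2) = 2/9 ≈ 0.22222)
o(z, y) = √(-4 + 3*y)
(o(4, 3)*23)*45 = (√(-4 + 3*3)*23)*45 = (√(-4 + 9)*23)*45 = (√5*23)*45 = (23*√5)*45 = 1035*√5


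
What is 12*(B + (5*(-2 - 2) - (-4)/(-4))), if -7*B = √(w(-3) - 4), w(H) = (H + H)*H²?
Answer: -252 - 12*I*√58/7 ≈ -252.0 - 13.056*I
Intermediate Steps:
w(H) = 2*H³ (w(H) = (2*H)*H² = 2*H³)
B = -I*√58/7 (B = -√(2*(-3)³ - 4)/7 = -√(2*(-27) - 4)/7 = -√(-54 - 4)/7 = -I*√58/7 ≈ -1.088*I)
12*(B + (5*(-2 - 2) - (-4)/(-4))) = 12*(-I*√58/7 + (5*(-2 - 2) - (-4)/(-4))) = 12*(-I*√58/7 + (5*(-4) - (-4)*(-1)/4)) = 12*(-I*√58/7 + (-20 - 1*1)) = 12*(-I*√58/7 + (-20 - 1)) = 12*(-I*√58/7 - 21) = 12*(-21 - I*√58/7) = -252 - 12*I*√58/7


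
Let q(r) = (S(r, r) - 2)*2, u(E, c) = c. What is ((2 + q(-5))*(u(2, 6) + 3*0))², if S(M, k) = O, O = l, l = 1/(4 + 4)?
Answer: 441/4 ≈ 110.25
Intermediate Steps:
l = ⅛ (l = 1/8 = ⅛ ≈ 0.12500)
O = ⅛ ≈ 0.12500
S(M, k) = ⅛
q(r) = -15/4 (q(r) = (⅛ - 2)*2 = -15/8*2 = -15/4)
((2 + q(-5))*(u(2, 6) + 3*0))² = ((2 - 15/4)*(6 + 3*0))² = (-7*(6 + 0)/4)² = (-7/4*6)² = (-21/2)² = 441/4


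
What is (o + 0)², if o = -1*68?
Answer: 4624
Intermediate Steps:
o = -68
(o + 0)² = (-68 + 0)² = (-68)² = 4624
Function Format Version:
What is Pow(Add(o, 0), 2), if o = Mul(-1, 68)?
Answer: 4624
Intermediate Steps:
o = -68
Pow(Add(o, 0), 2) = Pow(Add(-68, 0), 2) = Pow(-68, 2) = 4624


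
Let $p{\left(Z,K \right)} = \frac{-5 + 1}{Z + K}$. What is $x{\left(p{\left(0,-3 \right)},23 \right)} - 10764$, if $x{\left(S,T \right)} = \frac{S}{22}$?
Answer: $- \frac{355210}{33} \approx -10764.0$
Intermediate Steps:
$p{\left(Z,K \right)} = - \frac{4}{K + Z}$
$x{\left(S,T \right)} = \frac{S}{22}$ ($x{\left(S,T \right)} = S \frac{1}{22} = \frac{S}{22}$)
$x{\left(p{\left(0,-3 \right)},23 \right)} - 10764 = \frac{\left(-4\right) \frac{1}{-3 + 0}}{22} - 10764 = \frac{\left(-4\right) \frac{1}{-3}}{22} - 10764 = \frac{\left(-4\right) \left(- \frac{1}{3}\right)}{22} - 10764 = \frac{1}{22} \cdot \frac{4}{3} - 10764 = \frac{2}{33} - 10764 = - \frac{355210}{33}$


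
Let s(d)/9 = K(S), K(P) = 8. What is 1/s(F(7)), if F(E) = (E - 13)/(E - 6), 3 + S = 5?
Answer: 1/72 ≈ 0.013889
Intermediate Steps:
S = 2 (S = -3 + 5 = 2)
F(E) = (-13 + E)/(-6 + E)
s(d) = 72 (s(d) = 9*8 = 72)
1/s(F(7)) = 1/72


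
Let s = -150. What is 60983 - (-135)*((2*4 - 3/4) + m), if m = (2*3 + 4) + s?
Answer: 172247/4 ≈ 43062.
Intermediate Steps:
m = -140 (m = (2*3 + 4) - 150 = (6 + 4) - 150 = 10 - 150 = -140)
60983 - (-135)*((2*4 - 3/4) + m) = 60983 - (-135)*((2*4 - 3/4) - 140) = 60983 - (-135)*((8 - 3*¼) - 140) = 60983 - (-135)*((8 - ¾) - 140) = 60983 - (-135)*(29/4 - 140) = 60983 - (-135)*(-531)/4 = 60983 - 1*71685/4 = 60983 - 71685/4 = 172247/4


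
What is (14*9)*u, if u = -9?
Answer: -1134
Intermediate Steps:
(14*9)*u = (14*9)*(-9) = 126*(-9) = -1134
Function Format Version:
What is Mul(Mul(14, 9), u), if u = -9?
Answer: -1134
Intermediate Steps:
Mul(Mul(14, 9), u) = Mul(Mul(14, 9), -9) = Mul(126, -9) = -1134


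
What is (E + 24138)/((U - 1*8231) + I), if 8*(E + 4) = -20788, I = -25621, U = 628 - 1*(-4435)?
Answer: -43071/57578 ≈ -0.74805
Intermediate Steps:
U = 5063 (U = 628 + 4435 = 5063)
E = -5205/2 (E = -4 + (1/8)*(-20788) = -4 - 5197/2 = -5205/2 ≈ -2602.5)
(E + 24138)/((U - 1*8231) + I) = (-5205/2 + 24138)/((5063 - 1*8231) - 25621) = 43071/(2*((5063 - 8231) - 25621)) = 43071/(2*(-3168 - 25621)) = (43071/2)/(-28789) = (43071/2)*(-1/28789) = -43071/57578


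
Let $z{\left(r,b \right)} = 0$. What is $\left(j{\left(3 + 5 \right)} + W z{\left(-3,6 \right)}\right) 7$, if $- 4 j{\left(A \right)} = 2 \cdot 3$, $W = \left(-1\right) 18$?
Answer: $- \frac{21}{2} \approx -10.5$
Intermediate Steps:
$W = -18$
$j{\left(A \right)} = - \frac{3}{2}$ ($j{\left(A \right)} = - \frac{2 \cdot 3}{4} = \left(- \frac{1}{4}\right) 6 = - \frac{3}{2}$)
$\left(j{\left(3 + 5 \right)} + W z{\left(-3,6 \right)}\right) 7 = \left(- \frac{3}{2} - 0\right) 7 = \left(- \frac{3}{2} + 0\right) 7 = \left(- \frac{3}{2}\right) 7 = - \frac{21}{2}$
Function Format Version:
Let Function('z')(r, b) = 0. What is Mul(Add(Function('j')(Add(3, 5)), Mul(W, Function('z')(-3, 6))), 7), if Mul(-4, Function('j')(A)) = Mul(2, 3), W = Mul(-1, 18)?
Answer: Rational(-21, 2) ≈ -10.500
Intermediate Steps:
W = -18
Function('j')(A) = Rational(-3, 2) (Function('j')(A) = Mul(Rational(-1, 4), Mul(2, 3)) = Mul(Rational(-1, 4), 6) = Rational(-3, 2))
Mul(Add(Function('j')(Add(3, 5)), Mul(W, Function('z')(-3, 6))), 7) = Mul(Add(Rational(-3, 2), Mul(-18, 0)), 7) = Mul(Add(Rational(-3, 2), 0), 7) = Mul(Rational(-3, 2), 7) = Rational(-21, 2)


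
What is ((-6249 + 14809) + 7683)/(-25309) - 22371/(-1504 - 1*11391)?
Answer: 356734154/326359555 ≈ 1.0931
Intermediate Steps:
((-6249 + 14809) + 7683)/(-25309) - 22371/(-1504 - 1*11391) = (8560 + 7683)*(-1/25309) - 22371/(-1504 - 11391) = 16243*(-1/25309) - 22371/(-12895) = -16243/25309 - 22371*(-1/12895) = -16243/25309 + 22371/12895 = 356734154/326359555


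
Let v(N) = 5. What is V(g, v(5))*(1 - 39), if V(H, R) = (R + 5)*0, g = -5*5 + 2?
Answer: 0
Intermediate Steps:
g = -23 (g = -25 + 2 = -23)
V(H, R) = 0 (V(H, R) = (5 + R)*0 = 0)
V(g, v(5))*(1 - 39) = 0*(1 - 39) = 0*(-38) = 0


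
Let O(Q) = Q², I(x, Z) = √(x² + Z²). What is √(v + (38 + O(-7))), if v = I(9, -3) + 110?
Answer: √(197 + 3*√10) ≈ 14.370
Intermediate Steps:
I(x, Z) = √(Z² + x²)
v = 110 + 3*√10 (v = √((-3)² + 9²) + 110 = √(9 + 81) + 110 = √90 + 110 = 3*√10 + 110 = 110 + 3*√10 ≈ 119.49)
√(v + (38 + O(-7))) = √((110 + 3*√10) + (38 + (-7)²)) = √((110 + 3*√10) + (38 + 49)) = √((110 + 3*√10) + 87) = √(197 + 3*√10)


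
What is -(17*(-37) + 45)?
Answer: 584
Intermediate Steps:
-(17*(-37) + 45) = -(-629 + 45) = -1*(-584) = 584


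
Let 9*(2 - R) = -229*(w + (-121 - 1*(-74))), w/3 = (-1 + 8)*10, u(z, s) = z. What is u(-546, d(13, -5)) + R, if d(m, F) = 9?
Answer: 32431/9 ≈ 3603.4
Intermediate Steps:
w = 210 (w = 3*((-1 + 8)*10) = 3*(7*10) = 3*70 = 210)
R = 37345/9 (R = 2 - (-229)*(210 + (-121 - 1*(-74)))/9 = 2 - (-229)*(210 + (-121 + 74))/9 = 2 - (-229)*(210 - 47)/9 = 2 - (-229)*163/9 = 2 - ⅑*(-37327) = 2 + 37327/9 = 37345/9 ≈ 4149.4)
u(-546, d(13, -5)) + R = -546 + 37345/9 = 32431/9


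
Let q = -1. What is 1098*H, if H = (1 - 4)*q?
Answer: 3294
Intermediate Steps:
H = 3 (H = (1 - 4)*(-1) = -3*(-1) = 3)
1098*H = 1098*3 = 3294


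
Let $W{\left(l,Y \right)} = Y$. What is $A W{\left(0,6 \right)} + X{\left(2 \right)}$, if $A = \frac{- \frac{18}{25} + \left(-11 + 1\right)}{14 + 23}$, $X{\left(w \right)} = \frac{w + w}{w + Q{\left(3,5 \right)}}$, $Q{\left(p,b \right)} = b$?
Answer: $- \frac{7556}{6475} \approx -1.167$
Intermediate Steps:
$X{\left(w \right)} = \frac{2 w}{5 + w}$ ($X{\left(w \right)} = \frac{w + w}{w + 5} = \frac{2 w}{5 + w}$)
$A = - \frac{268}{925}$ ($A = \frac{\left(-18\right) \frac{1}{25} - 10}{37} = \left(- \frac{18}{25} - 10\right) \frac{1}{37} = \left(- \frac{268}{25}\right) \frac{1}{37} = - \frac{268}{925} \approx -0.28973$)
$A W{\left(0,6 \right)} + X{\left(2 \right)} = \left(- \frac{268}{925}\right) 6 + 2 \cdot 2 \frac{1}{5 + 2} = - \frac{1608}{925} + 2 \cdot 2 \cdot \frac{1}{7} = - \frac{1608}{925} + \frac{4}{7} = - \frac{7556}{6475}$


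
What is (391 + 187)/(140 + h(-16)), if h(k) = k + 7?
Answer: 578/131 ≈ 4.4122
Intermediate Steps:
h(k) = 7 + k
(391 + 187)/(140 + h(-16)) = (391 + 187)/(140 + (7 - 16)) = 578/(140 - 9) = 578/131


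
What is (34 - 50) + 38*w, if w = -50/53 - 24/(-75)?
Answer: -52588/1325 ≈ -39.689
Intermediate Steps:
w = -826/1325 (w = -50*1/53 - 24*(-1/75) = -50/53 + 8/25 = -826/1325 ≈ -0.62340)
(34 - 50) + 38*w = (34 - 50) + 38*(-826/1325) = -16 - 31388/1325 = -52588/1325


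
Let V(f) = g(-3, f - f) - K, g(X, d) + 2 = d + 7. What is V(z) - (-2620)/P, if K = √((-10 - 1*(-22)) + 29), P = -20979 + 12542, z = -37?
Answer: 39565/8437 - √41 ≈ -1.7137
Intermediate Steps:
P = -8437
g(X, d) = 5 + d (g(X, d) = -2 + (d + 7) = -2 + (7 + d) = 5 + d)
K = √41 (K = √((-10 + 22) + 29) = √(12 + 29) = √41 ≈ 6.4031)
V(f) = 5 - √41 (V(f) = (5 + (f - f)) - √41 = (5 + 0) - √41 = 5 - √41)
V(z) - (-2620)/P = (5 - √41) - (-2620)/(-8437) = (5 - √41) - (-2620)*(-1)/8437 = (5 - √41) - 1*2620/8437 = (5 - √41) - 2620/8437 = 39565/8437 - √41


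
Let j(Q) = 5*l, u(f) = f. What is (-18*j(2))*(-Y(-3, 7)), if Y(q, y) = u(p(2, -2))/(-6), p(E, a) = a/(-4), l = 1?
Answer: -15/2 ≈ -7.5000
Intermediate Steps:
p(E, a) = -a/4 (p(E, a) = a*(-¼) = -a/4)
j(Q) = 5 (j(Q) = 5*1 = 5)
Y(q, y) = -1/12 (Y(q, y) = -¼*(-2)/(-6) = (½)*(-⅙) = -1/12)
(-18*j(2))*(-Y(-3, 7)) = (-18*5)*(-1*(-1/12)) = -90*1/12 = -15/2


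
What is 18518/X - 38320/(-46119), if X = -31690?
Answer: 180164579/730755555 ≈ 0.24655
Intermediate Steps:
18518/X - 38320/(-46119) = 18518/(-31690) - 38320/(-46119) = 18518*(-1/31690) - 38320*(-1/46119) = -9259/15845 + 38320/46119 = 180164579/730755555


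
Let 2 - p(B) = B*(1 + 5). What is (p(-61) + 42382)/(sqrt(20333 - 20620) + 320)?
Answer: 4560000/34229 - 14250*I*sqrt(287)/34229 ≈ 133.22 - 7.0528*I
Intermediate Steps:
p(B) = 2 - 6*B (p(B) = 2 - B*(1 + 5) = 2 - B*6 = 2 - 6*B)
(p(-61) + 42382)/(sqrt(20333 - 20620) + 320) = ((2 - 6*(-61)) + 42382)/(sqrt(20333 - 20620) + 320) = ((2 + 366) + 42382)/(sqrt(-287) + 320) = (368 + 42382)/(I*sqrt(287) + 320) = 42750/(320 + I*sqrt(287))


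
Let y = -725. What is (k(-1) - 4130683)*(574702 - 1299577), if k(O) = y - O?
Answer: 2994753649125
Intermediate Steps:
k(O) = -725 - O
(k(-1) - 4130683)*(574702 - 1299577) = ((-725 - 1*(-1)) - 4130683)*(574702 - 1299577) = ((-725 + 1) - 4130683)*(-724875) = (-724 - 4130683)*(-724875) = -4131407*(-724875) = 2994753649125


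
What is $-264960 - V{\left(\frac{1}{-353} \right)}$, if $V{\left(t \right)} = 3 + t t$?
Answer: $- \frac{33016774468}{124609} \approx -2.6496 \cdot 10^{5}$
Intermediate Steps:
$V{\left(t \right)} = 3 + t^{2}$
$-264960 - V{\left(\frac{1}{-353} \right)} = -264960 - \left(3 + \left(\frac{1}{-353}\right)^{2}\right) = -264960 - \left(3 + \left(- \frac{1}{353}\right)^{2}\right) = -264960 - \left(3 + \frac{1}{124609}\right) = -264960 - \frac{373828}{124609} = - \frac{33016774468}{124609}$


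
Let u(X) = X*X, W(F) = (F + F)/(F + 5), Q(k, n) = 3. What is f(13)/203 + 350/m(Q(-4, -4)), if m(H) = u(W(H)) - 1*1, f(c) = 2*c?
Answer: -162374/203 ≈ -799.87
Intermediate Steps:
W(F) = 2*F/(5 + F) (W(F) = (2*F)/(5 + F) = 2*F/(5 + F))
u(X) = X**2
m(H) = -1 + 4*H**2/(5 + H)**2 (m(H) = (2*H/(5 + H))**2 - 1*1 = 4*H**2/(5 + H)**2 - 1 = -1 + 4*H**2/(5 + H)**2)
f(13)/203 + 350/m(Q(-4, -4)) = (2*13)/203 + 350/(-1 + 4*3**2/(5 + 3)**2) = 26*(1/203) + 350/(-1 + 4*9/8**2) = 26/203 + 350/(-1 + 4*9*(1/64)) = 26/203 + 350/(-1 + 9/16) = 26/203 + 350/(-7/16) = 26/203 + 350*(-16/7) = 26/203 - 800 = -162374/203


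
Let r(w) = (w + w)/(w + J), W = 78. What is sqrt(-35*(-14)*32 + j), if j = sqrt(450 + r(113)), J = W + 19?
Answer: sqrt(172872000 + 105*sqrt(4973115))/105 ≈ 125.30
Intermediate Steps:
J = 97 (J = 78 + 19 = 97)
r(w) = 2*w/(97 + w) (r(w) = (w + w)/(w + 97) = (2*w)/(97 + w) = 2*w/(97 + w))
j = sqrt(4973115)/105 (j = sqrt(450 + 2*113/(97 + 113)) = sqrt(450 + 2*113/210) = sqrt(450 + 2*113*(1/210)) = sqrt(450 + 113/105) = sqrt(47363/105) = sqrt(4973115)/105 ≈ 21.239)
sqrt(-35*(-14)*32 + j) = sqrt(-35*(-14)*32 + sqrt(4973115)/105) = sqrt(490*32 + sqrt(4973115)/105) = sqrt(15680 + sqrt(4973115)/105)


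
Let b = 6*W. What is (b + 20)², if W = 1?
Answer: 676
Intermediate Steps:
b = 6 (b = 6*1 = 6)
(b + 20)² = (6 + 20)² = 26² = 676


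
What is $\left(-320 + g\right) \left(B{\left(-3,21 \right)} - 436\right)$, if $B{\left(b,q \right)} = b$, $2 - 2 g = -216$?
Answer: $92629$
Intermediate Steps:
$g = 109$ ($g = 1 - -108 = 1 + 108 = 109$)
$\left(-320 + g\right) \left(B{\left(-3,21 \right)} - 436\right) = \left(-320 + 109\right) \left(-3 - 436\right) = \left(-211\right) \left(-439\right) = 92629$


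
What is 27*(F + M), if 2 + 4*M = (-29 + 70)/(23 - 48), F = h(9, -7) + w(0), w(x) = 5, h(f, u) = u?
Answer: -7857/100 ≈ -78.570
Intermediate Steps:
F = -2 (F = -7 + 5 = -2)
M = -91/100 (M = -½ + ((-29 + 70)/(23 - 48))/4 = -½ + (41/(-25))/4 = -½ + (41*(-1/25))/4 = -½ + (¼)*(-41/25) = -½ - 41/100 = -91/100 ≈ -0.91000)
27*(F + M) = 27*(-2 - 91/100) = 27*(-291/100) = -7857/100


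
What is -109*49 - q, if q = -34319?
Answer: 28978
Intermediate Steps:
-109*49 - q = -109*49 - 1*(-34319) = -5341 + 34319 = 28978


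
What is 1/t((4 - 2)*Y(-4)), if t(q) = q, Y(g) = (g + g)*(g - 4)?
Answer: 1/128 ≈ 0.0078125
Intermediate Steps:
Y(g) = 2*g*(-4 + g) (Y(g) = (2*g)*(-4 + g) = 2*g*(-4 + g))
1/t((4 - 2)*Y(-4)) = 1/((4 - 2)*(2*(-4)*(-4 - 4))) = 1/(2*(2*(-4)*(-8))) = 1/(2*64) = 1/128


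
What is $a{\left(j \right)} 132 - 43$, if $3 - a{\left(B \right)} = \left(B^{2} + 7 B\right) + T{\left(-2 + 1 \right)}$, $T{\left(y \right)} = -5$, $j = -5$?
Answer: $2333$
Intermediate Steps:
$a{\left(B \right)} = 8 - B^{2} - 7 B$ ($a{\left(B \right)} = 3 - \left(\left(B^{2} + 7 B\right) - 5\right) = 3 - \left(-5 + B^{2} + 7 B\right) = 8 - B^{2} - 7 B$)
$a{\left(j \right)} 132 - 43 = \left(8 - \left(-5\right)^{2} - -35\right) 132 - 43 = \left(8 - 25 + 35\right) 132 - 43 = 18 \cdot 132 - 43 = 2376 - 43 = 2333$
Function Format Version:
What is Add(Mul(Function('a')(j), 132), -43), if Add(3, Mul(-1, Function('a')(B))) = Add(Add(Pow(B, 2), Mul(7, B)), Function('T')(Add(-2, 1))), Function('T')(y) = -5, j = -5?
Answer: 2333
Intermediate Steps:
Function('a')(B) = Add(8, Mul(-1, Pow(B, 2)), Mul(-7, B)) (Function('a')(B) = Add(3, Mul(-1, Add(Add(Pow(B, 2), Mul(7, B)), -5))) = Add(3, Mul(-1, Add(-5, Pow(B, 2), Mul(7, B)))) = Add(3, Add(5, Mul(-1, Pow(B, 2)), Mul(-7, B))) = Add(8, Mul(-1, Pow(B, 2)), Mul(-7, B)))
Add(Mul(Function('a')(j), 132), -43) = Add(Mul(Add(8, Mul(-1, Pow(-5, 2)), Mul(-7, -5)), 132), -43) = Add(Mul(Add(8, Mul(-1, 25), 35), 132), -43) = Add(Mul(Add(8, -25, 35), 132), -43) = Add(Mul(18, 132), -43) = Add(2376, -43) = 2333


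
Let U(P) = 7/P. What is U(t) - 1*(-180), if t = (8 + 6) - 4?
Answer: 1807/10 ≈ 180.70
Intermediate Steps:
t = 10 (t = 14 - 4 = 10)
U(t) - 1*(-180) = 7/10 - 1*(-180) = 7*(⅒) + 180 = 7/10 + 180 = 1807/10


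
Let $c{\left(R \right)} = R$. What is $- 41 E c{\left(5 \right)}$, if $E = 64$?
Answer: $-13120$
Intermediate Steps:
$- 41 E c{\left(5 \right)} = \left(-41\right) 64 \cdot 5 = \left(-2624\right) 5 = -13120$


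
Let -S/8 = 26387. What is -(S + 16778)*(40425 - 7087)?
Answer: 6478173484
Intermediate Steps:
S = -211096 (S = -8*26387 = -211096)
-(S + 16778)*(40425 - 7087) = -(-211096 + 16778)*(40425 - 7087) = -(-194318)*33338 = -1*(-6478173484) = 6478173484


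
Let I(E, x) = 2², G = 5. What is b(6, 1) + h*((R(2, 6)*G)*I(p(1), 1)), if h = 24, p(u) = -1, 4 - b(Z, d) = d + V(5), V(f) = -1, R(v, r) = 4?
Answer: 1924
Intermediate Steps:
b(Z, d) = 5 - d (b(Z, d) = 4 - (d - 1) = 4 - (-1 + d) = 4 + (1 - d) = 5 - d)
I(E, x) = 4
b(6, 1) + h*((R(2, 6)*G)*I(p(1), 1)) = (5 - 1*1) + 24*((4*5)*4) = (5 - 1) + 24*(20*4) = 4 + 24*80 = 4 + 1920 = 1924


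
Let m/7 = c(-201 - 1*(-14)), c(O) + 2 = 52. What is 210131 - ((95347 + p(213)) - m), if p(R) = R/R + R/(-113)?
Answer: 13010242/113 ≈ 1.1513e+5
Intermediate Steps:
c(O) = 50 (c(O) = -2 + 52 = 50)
m = 350 (m = 7*50 = 350)
p(R) = 1 - R/113 (p(R) = 1 + R*(-1/113) = 1 - R/113)
210131 - ((95347 + p(213)) - m) = 210131 - ((95347 + (1 - 1/113*213)) - 1*350) = 210131 - ((95347 + (1 - 213/113)) - 350) = 210131 - ((95347 - 100/113) - 350) = 210131 - (10774111/113 - 350) = 210131 - 1*10734561/113 = 210131 - 10734561/113 = 13010242/113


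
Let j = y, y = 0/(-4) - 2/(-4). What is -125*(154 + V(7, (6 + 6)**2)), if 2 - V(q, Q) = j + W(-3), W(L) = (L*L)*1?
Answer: -36625/2 ≈ -18313.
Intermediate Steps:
W(L) = L**2 (W(L) = L**2*1 = L**2)
y = 1/2 (y = 0*(-1/4) - 2*(-1/4) = 0 + 1/2 = 1/2 ≈ 0.50000)
j = 1/2 ≈ 0.50000
V(q, Q) = -15/2 (V(q, Q) = 2 - (1/2 + (-3)**2) = 2 - (1/2 + 9) = 2 - 1*19/2 = 2 - 19/2 = -15/2)
-125*(154 + V(7, (6 + 6)**2)) = -125*(154 - 15/2) = -125*293/2 = -36625/2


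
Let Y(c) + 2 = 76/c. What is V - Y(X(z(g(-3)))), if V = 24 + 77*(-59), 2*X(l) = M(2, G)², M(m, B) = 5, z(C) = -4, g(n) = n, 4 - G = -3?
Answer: -113077/25 ≈ -4523.1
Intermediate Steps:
G = 7 (G = 4 - 1*(-3) = 4 + 3 = 7)
X(l) = 25/2 (X(l) = (½)*5² = (½)*25 = 25/2)
Y(c) = -2 + 76/c
V = -4519 (V = 24 - 4543 = -4519)
V - Y(X(z(g(-3)))) = -4519 - (-2 + 76/(25/2)) = -4519 - (-2 + 76*(2/25)) = -4519 - (-2 + 152/25) = -4519 - 1*102/25 = -4519 - 102/25 = -113077/25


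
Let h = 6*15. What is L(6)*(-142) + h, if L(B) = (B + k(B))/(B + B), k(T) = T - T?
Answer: 19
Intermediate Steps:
h = 90
k(T) = 0
L(B) = 1/2 (L(B) = (B + 0)/(B + B) = B/((2*B)) = B*(1/(2*B)) = 1/2)
L(6)*(-142) + h = (1/2)*(-142) + 90 = -71 + 90 = 19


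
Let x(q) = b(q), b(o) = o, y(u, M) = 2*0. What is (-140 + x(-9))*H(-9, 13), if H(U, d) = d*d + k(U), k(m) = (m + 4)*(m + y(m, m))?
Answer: -31886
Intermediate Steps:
y(u, M) = 0
k(m) = m*(4 + m) (k(m) = (m + 4)*(m + 0) = (4 + m)*m = m*(4 + m))
H(U, d) = d**2 + U*(4 + U) (H(U, d) = d*d + U*(4 + U) = d**2 + U*(4 + U))
x(q) = q
(-140 + x(-9))*H(-9, 13) = (-140 - 9)*((-9)**2 + 13**2 + 4*(-9)) = -149*(81 + 169 - 36) = -149*214 = -31886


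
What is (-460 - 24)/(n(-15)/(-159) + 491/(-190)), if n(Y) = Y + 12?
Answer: 4873880/25833 ≈ 188.67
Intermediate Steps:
n(Y) = 12 + Y
(-460 - 24)/(n(-15)/(-159) + 491/(-190)) = (-460 - 24)/((12 - 15)/(-159) + 491/(-190)) = -484/(-3*(-1/159) + 491*(-1/190)) = -484/(1/53 - 491/190) = -484/(-25833/10070) = -484*(-10070/25833) = 4873880/25833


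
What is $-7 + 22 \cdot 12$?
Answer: $257$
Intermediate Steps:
$-7 + 22 \cdot 12 = -7 + 264 = 257$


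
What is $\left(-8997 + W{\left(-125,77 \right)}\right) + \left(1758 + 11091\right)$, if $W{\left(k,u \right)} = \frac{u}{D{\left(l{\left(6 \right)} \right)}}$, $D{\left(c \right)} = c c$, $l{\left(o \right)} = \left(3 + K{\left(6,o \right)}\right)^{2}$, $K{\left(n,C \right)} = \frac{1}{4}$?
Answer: $\frac{110036684}{28561} \approx 3852.7$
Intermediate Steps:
$K{\left(n,C \right)} = \frac{1}{4}$
$l{\left(o \right)} = \frac{169}{16}$ ($l{\left(o \right)} = \left(3 + \frac{1}{4}\right)^{2} = \left(\frac{13}{4}\right)^{2} = \frac{169}{16}$)
$D{\left(c \right)} = c^{2}$
$W{\left(k,u \right)} = \frac{256 u}{28561}$ ($W{\left(k,u \right)} = \frac{u}{\left(\frac{169}{16}\right)^{2}} = \frac{u}{\frac{28561}{256}} = u \frac{256}{28561} = \frac{256 u}{28561}$)
$\left(-8997 + W{\left(-125,77 \right)}\right) + \left(1758 + 11091\right) = \left(-8997 + \frac{256}{28561} \cdot 77\right) + \left(1758 + 11091\right) = \left(-8997 + \frac{19712}{28561}\right) + 12849 = - \frac{256943605}{28561} + 12849 = \frac{110036684}{28561}$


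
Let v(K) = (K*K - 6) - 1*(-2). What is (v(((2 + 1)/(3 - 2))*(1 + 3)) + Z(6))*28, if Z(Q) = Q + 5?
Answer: 4228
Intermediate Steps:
v(K) = -4 + K**2 (v(K) = (K**2 - 6) + 2 = (-6 + K**2) + 2 = -4 + K**2)
Z(Q) = 5 + Q
(v(((2 + 1)/(3 - 2))*(1 + 3)) + Z(6))*28 = ((-4 + (((2 + 1)/(3 - 2))*(1 + 3))**2) + (5 + 6))*28 = ((-4 + ((3/1)*4)**2) + 11)*28 = ((-4 + ((3*1)*4)**2) + 11)*28 = ((-4 + (3*4)**2) + 11)*28 = ((-4 + 12**2) + 11)*28 = ((-4 + 144) + 11)*28 = (140 + 11)*28 = 151*28 = 4228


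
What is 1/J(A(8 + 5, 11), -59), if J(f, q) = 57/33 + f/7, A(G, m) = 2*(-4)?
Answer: 77/45 ≈ 1.7111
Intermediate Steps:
A(G, m) = -8
J(f, q) = 19/11 + f/7 (J(f, q) = 57*(1/33) + f*(⅐) = 19/11 + f/7)
1/J(A(8 + 5, 11), -59) = 1/(19/11 + (⅐)*(-8)) = 1/(19/11 - 8/7) = 1/(45/77) = 77/45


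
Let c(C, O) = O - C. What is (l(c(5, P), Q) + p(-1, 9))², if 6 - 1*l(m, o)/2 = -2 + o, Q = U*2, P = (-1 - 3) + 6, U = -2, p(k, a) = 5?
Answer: 841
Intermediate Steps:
P = 2 (P = -4 + 6 = 2)
Q = -4 (Q = -2*2 = -4)
l(m, o) = 16 - 2*o (l(m, o) = 12 - 2*(-2 + o) = 12 + (4 - 2*o) = 16 - 2*o)
(l(c(5, P), Q) + p(-1, 9))² = ((16 - 2*(-4)) + 5)² = ((16 + 8) + 5)² = (24 + 5)² = 29² = 841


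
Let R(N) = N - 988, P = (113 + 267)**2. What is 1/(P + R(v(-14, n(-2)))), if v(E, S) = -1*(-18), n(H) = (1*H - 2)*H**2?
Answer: 1/143430 ≈ 6.9720e-6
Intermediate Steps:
n(H) = H**2*(-2 + H) (n(H) = (H - 2)*H**2 = (-2 + H)*H**2 = H**2*(-2 + H))
P = 144400 (P = 380**2 = 144400)
v(E, S) = 18
R(N) = -988 + N
1/(P + R(v(-14, n(-2)))) = 1/(144400 + (-988 + 18)) = 1/(144400 - 970) = 1/143430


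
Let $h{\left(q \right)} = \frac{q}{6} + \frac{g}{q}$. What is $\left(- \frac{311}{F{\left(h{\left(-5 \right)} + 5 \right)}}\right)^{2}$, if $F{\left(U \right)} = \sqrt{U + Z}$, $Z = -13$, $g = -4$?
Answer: $- \frac{2901630}{241} \approx -12040.0$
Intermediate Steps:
$h{\left(q \right)} = - \frac{4}{q} + \frac{q}{6}$ ($h{\left(q \right)} = \frac{q}{6} - \frac{4}{q} = - \frac{4}{q} + \frac{q}{6}$)
$F{\left(U \right)} = \sqrt{-13 + U}$ ($F{\left(U \right)} = \sqrt{U - 13} = \sqrt{-13 + U}$)
$\left(- \frac{311}{F{\left(h{\left(-5 \right)} + 5 \right)}}\right)^{2} = \left(- \frac{311}{\sqrt{-13 + \left(\left(- \frac{4}{-5} + \frac{1}{6} \left(-5\right)\right) + 5\right)}}\right)^{2} = \left(- \frac{311}{\sqrt{-13 + \left(\left(\left(-4\right) \left(- \frac{1}{5}\right) - \frac{5}{6}\right) + 5\right)}}\right)^{2} = \left(- \frac{311}{\sqrt{-13 + \left(\left(\frac{4}{5} - \frac{5}{6}\right) + 5\right)}}\right)^{2} = \left(- \frac{311}{\sqrt{-13 + \left(- \frac{1}{30} + 5\right)}}\right)^{2} = \left(- \frac{311}{\sqrt{-13 + \frac{149}{30}}}\right)^{2} = \left(- \frac{311}{\sqrt{- \frac{241}{30}}}\right)^{2} = \left(- \frac{311}{\frac{1}{30} i \sqrt{7230}}\right)^{2} = \left(- 311 \left(- \frac{i \sqrt{7230}}{241}\right)\right)^{2} = \left(\frac{311 i \sqrt{7230}}{241}\right)^{2} = - \frac{2901630}{241}$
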